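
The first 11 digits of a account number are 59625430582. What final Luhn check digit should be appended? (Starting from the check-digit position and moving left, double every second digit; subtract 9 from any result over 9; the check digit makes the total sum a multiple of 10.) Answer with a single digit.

1

Partial digits right→left: 2 8 5 0 3 4 5 2 6 9 5
Double every second digit counting from the check-digit position (so the 1st, 3rd, 5th, ... of the partial from the right).
  doubled (with −9 where >9): 4 1 6 1 3 1 → sum 16
  kept as-is: 8 0 4 2 9 → sum 23
Total = 16 + 23 = 39.
Check digit = (10 − (39 mod 10)) mod 10 = 1.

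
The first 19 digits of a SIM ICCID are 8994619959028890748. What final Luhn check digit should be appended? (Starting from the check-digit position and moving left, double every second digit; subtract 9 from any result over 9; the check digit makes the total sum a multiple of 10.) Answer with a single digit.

7

Partial digits right→left: 8 4 7 0 9 8 8 2 0 9 5 9 9 1 6 4 9 9 8
Double every second digit counting from the check-digit position (so the 1st, 3rd, 5th, ... of the partial from the right).
  doubled (with −9 where >9): 7 5 9 7 0 1 9 3 9 7 → sum 57
  kept as-is: 4 0 8 2 9 9 1 4 9 → sum 46
Total = 57 + 46 = 103.
Check digit = (10 − (103 mod 10)) mod 10 = 7.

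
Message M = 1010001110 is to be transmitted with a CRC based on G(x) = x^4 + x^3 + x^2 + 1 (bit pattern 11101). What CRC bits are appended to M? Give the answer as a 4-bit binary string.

Append 4 zeros: 10100011100000. Divide by 11101 (XOR where the leading bit is 1):
  pos 0: 10100 XOR 11101 = 01001
  pos 1: 10010 XOR 11101 = 01111
  pos 2: 11111 XOR 11101 = 00010
  pos 5: 10110 XOR 11101 = 01011
  pos 6: 10110 XOR 11101 = 01011
  pos 7: 10110 XOR 11101 = 01011
  pos 8: 10110 XOR 11101 = 01011
  pos 9: 10110 XOR 11101 = 01011
Remainder (last 4 bits) = 1011. This is the CRC / FCS.

1011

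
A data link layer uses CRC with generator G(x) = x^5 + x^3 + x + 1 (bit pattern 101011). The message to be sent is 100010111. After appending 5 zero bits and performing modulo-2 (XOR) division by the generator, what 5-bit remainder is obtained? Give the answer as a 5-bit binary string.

Append 5 zeros: 10001011100000. Divide by 101011 (XOR where the leading bit is 1):
  pos 0: 100010 XOR 101011 = 001001
  pos 2: 100111 XOR 101011 = 001100
  pos 4: 110010 XOR 101011 = 011001
  pos 5: 110010 XOR 101011 = 011001
  pos 6: 110010 XOR 101011 = 011001
  pos 7: 110010 XOR 101011 = 011001
  pos 8: 110010 XOR 101011 = 011001
Remainder (last 5 bits) = 11001. This is the CRC / FCS.

11001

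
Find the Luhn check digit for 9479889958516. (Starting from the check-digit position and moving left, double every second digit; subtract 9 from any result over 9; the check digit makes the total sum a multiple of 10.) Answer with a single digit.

6

Partial digits right→left: 6 1 5 8 5 9 9 8 8 9 7 4 9
Double every second digit counting from the check-digit position (so the 1st, 3rd, 5th, ... of the partial from the right).
  doubled (with −9 where >9): 3 1 1 9 7 5 9 → sum 35
  kept as-is: 1 8 9 8 9 4 → sum 39
Total = 35 + 39 = 74.
Check digit = (10 − (74 mod 10)) mod 10 = 6.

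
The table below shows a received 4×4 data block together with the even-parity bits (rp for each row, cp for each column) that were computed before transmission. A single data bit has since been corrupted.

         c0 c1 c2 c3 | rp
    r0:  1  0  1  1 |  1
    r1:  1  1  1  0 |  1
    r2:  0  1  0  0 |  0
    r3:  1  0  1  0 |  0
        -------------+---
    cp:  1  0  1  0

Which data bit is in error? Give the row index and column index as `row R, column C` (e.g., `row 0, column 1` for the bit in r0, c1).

row 2, column 3

Recompute each row's even parity and compare to rp:
  r0: data parity 1, sent rp 1 → ok
  r1: data parity 1, sent rp 1 → ok
  r2: data parity 1, sent rp 0 → mismatch
  r3: data parity 0, sent rp 0 → ok
Recompute each column's even parity and compare to cp:
  c0: data parity 1, sent cp 1 → ok
  c1: data parity 0, sent cp 0 → ok
  c2: data parity 1, sent cp 1 → ok
  c3: data parity 1, sent cp 0 → mismatch
Exactly one row (r2) and one column (c3) fail → the flipped bit is at their intersection.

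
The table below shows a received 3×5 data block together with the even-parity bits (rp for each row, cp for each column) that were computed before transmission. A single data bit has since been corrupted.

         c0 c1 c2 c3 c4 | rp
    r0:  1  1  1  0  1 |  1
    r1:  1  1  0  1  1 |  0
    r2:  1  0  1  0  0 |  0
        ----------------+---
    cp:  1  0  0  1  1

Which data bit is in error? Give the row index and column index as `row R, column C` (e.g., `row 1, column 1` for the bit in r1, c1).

row 0, column 4

Recompute each row's even parity and compare to rp:
  r0: data parity 0, sent rp 1 → mismatch
  r1: data parity 0, sent rp 0 → ok
  r2: data parity 0, sent rp 0 → ok
Recompute each column's even parity and compare to cp:
  c0: data parity 1, sent cp 1 → ok
  c1: data parity 0, sent cp 0 → ok
  c2: data parity 0, sent cp 0 → ok
  c3: data parity 1, sent cp 1 → ok
  c4: data parity 0, sent cp 1 → mismatch
Exactly one row (r0) and one column (c4) fail → the flipped bit is at their intersection.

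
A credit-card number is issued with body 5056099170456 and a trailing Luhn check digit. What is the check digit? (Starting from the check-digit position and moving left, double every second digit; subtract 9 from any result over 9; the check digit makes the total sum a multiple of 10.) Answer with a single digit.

Partial digits right→left: 6 5 4 0 7 1 9 9 0 6 5 0 5
Double every second digit counting from the check-digit position (so the 1st, 3rd, 5th, ... of the partial from the right).
  doubled (with −9 where >9): 3 8 5 9 0 1 1 → sum 27
  kept as-is: 5 0 1 9 6 0 → sum 21
Total = 27 + 21 = 48.
Check digit = (10 − (48 mod 10)) mod 10 = 2.

2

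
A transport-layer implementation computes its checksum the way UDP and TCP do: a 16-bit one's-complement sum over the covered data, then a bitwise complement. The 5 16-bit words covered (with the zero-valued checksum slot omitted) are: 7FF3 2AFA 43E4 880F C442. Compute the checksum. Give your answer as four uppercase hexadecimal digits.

C4DB

One's-complement addition (fold any carry out of bit 15 back into bit 0):
  0x7FF3 + 0x2AFA = 0x0AAED
  0xAAED + 0x43E4 = 0x0EED1
  0xEED1 + 0x880F = 0x176E0 → wrap carry → 0x76E1
  0x76E1 + 0xC442 = 0x13B23 → wrap carry → 0x3B24
One's-complement sum = 0x3B24.
Checksum = ~0x3B24 & 0xFFFF = 0xC4DB.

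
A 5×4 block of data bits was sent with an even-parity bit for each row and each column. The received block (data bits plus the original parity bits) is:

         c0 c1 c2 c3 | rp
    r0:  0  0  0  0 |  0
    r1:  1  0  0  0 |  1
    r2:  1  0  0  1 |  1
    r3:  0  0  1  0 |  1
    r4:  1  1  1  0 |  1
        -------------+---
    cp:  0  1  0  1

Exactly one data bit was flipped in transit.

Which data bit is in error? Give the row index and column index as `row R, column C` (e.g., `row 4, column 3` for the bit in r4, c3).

row 2, column 0

Recompute each row's even parity and compare to rp:
  r0: data parity 0, sent rp 0 → ok
  r1: data parity 1, sent rp 1 → ok
  r2: data parity 0, sent rp 1 → mismatch
  r3: data parity 1, sent rp 1 → ok
  r4: data parity 1, sent rp 1 → ok
Recompute each column's even parity and compare to cp:
  c0: data parity 1, sent cp 0 → mismatch
  c1: data parity 1, sent cp 1 → ok
  c2: data parity 0, sent cp 0 → ok
  c3: data parity 1, sent cp 1 → ok
Exactly one row (r2) and one column (c0) fail → the flipped bit is at their intersection.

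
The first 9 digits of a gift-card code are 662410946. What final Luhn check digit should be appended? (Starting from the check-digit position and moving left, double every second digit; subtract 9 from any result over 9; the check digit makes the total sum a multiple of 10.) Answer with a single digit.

Partial digits right→left: 6 4 9 0 1 4 2 6 6
Double every second digit counting from the check-digit position (so the 1st, 3rd, 5th, ... of the partial from the right).
  doubled (with −9 where >9): 3 9 2 4 3 → sum 21
  kept as-is: 4 0 4 6 → sum 14
Total = 21 + 14 = 35.
Check digit = (10 − (35 mod 10)) mod 10 = 5.

5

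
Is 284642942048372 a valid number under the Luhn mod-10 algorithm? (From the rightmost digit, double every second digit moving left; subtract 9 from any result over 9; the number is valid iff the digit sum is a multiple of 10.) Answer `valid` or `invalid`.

From the right, keep odd positions and double even positions (subtract 9 from any doubled value over 9):
  doubled (positions 2,4,...): 5 7 0 8 4 3 7 → sum 34
  kept (positions 1,3,...): 2 3 4 2 9 4 4 2 → sum 30
Total = 64.
64 mod 10 = 4, so the number is invalid.

invalid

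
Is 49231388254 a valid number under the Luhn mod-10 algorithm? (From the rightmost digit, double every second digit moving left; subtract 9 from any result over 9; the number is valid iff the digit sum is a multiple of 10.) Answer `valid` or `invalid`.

valid

From the right, keep odd positions and double even positions (subtract 9 from any doubled value over 9):
  doubled (positions 2,4,...): 1 7 6 6 9 → sum 29
  kept (positions 1,3,...): 4 2 8 1 2 4 → sum 21
Total = 50.
50 mod 10 = 0, so the number is valid.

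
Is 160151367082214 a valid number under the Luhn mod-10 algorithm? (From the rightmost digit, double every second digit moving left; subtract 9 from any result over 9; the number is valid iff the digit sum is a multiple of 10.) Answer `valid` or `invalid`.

From the right, keep odd positions and double even positions (subtract 9 from any doubled value over 9):
  doubled (positions 2,4,...): 2 4 0 3 2 2 3 → sum 16
  kept (positions 1,3,...): 4 2 8 7 3 5 0 1 → sum 30
Total = 46.
46 mod 10 = 6, so the number is invalid.

invalid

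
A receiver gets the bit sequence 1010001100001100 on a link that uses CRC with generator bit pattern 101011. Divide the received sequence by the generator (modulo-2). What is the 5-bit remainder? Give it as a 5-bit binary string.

00000

Modulo-2 division of 1010001100001100 by 101011:
  pos 0: 101000 XOR 101011 = 000011
  pos 4: 111100 XOR 101011 = 010111
  pos 5: 101110 XOR 101011 = 000101
  pos 8: 101011 XOR 101011 = 000000
Remainder = 00000 (zero — the frame passes the CRC check).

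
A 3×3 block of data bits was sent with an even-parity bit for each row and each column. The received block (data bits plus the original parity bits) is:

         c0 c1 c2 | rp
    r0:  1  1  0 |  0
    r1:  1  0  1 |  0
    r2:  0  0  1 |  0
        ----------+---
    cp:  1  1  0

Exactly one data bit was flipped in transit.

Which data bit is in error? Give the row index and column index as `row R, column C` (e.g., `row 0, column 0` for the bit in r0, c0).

Recompute each row's even parity and compare to rp:
  r0: data parity 0, sent rp 0 → ok
  r1: data parity 0, sent rp 0 → ok
  r2: data parity 1, sent rp 0 → mismatch
Recompute each column's even parity and compare to cp:
  c0: data parity 0, sent cp 1 → mismatch
  c1: data parity 1, sent cp 1 → ok
  c2: data parity 0, sent cp 0 → ok
Exactly one row (r2) and one column (c0) fail → the flipped bit is at their intersection.

row 2, column 0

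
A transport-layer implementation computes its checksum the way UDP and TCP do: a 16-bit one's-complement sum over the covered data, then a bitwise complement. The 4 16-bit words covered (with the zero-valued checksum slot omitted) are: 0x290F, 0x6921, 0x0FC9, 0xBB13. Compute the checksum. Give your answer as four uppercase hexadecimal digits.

One's-complement addition (fold any carry out of bit 15 back into bit 0):
  0x290F + 0x6921 = 0x09230
  0x9230 + 0x0FC9 = 0x0A1F9
  0xA1F9 + 0xBB13 = 0x15D0C → wrap carry → 0x5D0D
One's-complement sum = 0x5D0D.
Checksum = ~0x5D0D & 0xFFFF = 0xA2F2.

A2F2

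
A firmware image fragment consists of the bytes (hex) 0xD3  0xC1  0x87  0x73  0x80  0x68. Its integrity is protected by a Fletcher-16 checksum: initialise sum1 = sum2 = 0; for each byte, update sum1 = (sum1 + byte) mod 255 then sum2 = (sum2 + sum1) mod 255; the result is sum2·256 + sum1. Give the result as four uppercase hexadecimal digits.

Running sums (mod 255):
  after byte 0 (0xD3): sum1=211, sum2=211
  after byte 1 (0xC1): sum1=149, sum2=105
  after byte 2 (0x87): sum1=29, sum2=134
  after byte 3 (0x73): sum1=144, sum2=23
  after byte 4 (0x80): sum1=17, sum2=40
  after byte 5 (0x68): sum1=121, sum2=161
Checksum = sum2·256 + sum1 = 161·256 + 121 = 41337 = 0xA179.

A179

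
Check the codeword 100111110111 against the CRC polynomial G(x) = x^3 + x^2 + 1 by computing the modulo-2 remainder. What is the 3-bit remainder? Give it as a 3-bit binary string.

001

Modulo-2 division of 100111110111 by 1101:
  pos 0: 1001 XOR 1101 = 0100
  pos 1: 1001 XOR 1101 = 0100
  pos 2: 1001 XOR 1101 = 0100
  pos 3: 1001 XOR 1101 = 0100
  pos 4: 1001 XOR 1101 = 0100
  pos 5: 1000 XOR 1101 = 0101
  pos 6: 1011 XOR 1101 = 0110
  pos 7: 1101 XOR 1101 = 0000
Remainder = 001 (nonzero — an error is detected).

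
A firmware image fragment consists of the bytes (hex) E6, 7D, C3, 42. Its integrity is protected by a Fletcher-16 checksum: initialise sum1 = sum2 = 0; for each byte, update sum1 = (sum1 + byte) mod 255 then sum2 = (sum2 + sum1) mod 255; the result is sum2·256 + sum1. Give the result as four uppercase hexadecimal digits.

Running sums (mod 255):
  after byte 0 (E6): sum1=230, sum2=230
  after byte 1 (7D): sum1=100, sum2=75
  after byte 2 (C3): sum1=40, sum2=115
  after byte 3 (42): sum1=106, sum2=221
Checksum = sum2·256 + sum1 = 221·256 + 106 = 56682 = 0xDD6A.

DD6A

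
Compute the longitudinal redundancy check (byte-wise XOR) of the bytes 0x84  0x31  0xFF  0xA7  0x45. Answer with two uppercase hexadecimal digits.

XOR the bytes together:
  start with 0x84
  0x84 ⊕ 0x31 = 0xB5
  0xB5 ⊕ 0xFF = 0x4A
  0x4A ⊕ 0xA7 = 0xED
  0xED ⊕ 0x45 = 0xA8

A8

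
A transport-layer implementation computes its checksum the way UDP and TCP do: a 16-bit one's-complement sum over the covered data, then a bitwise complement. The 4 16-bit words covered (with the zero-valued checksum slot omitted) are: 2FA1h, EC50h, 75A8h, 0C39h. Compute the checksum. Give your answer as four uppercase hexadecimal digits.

One's-complement addition (fold any carry out of bit 15 back into bit 0):
  0x2FA1 + 0xEC50 = 0x11BF1 → wrap carry → 0x1BF2
  0x1BF2 + 0x75A8 = 0x0919A
  0x919A + 0x0C39 = 0x09DD3
One's-complement sum = 0x9DD3.
Checksum = ~0x9DD3 & 0xFFFF = 0x622C.

622C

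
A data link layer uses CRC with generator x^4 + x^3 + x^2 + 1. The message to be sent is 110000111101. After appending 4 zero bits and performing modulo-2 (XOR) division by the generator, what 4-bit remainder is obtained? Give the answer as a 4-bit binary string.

0111

Append 4 zeros: 1100001111010000. Divide by 11101 (XOR where the leading bit is 1):
  pos 0: 11000 XOR 11101 = 00101
  pos 2: 10101 XOR 11101 = 01000
  pos 3: 10001 XOR 11101 = 01100
  pos 4: 11001 XOR 11101 = 00100
  pos 6: 10010 XOR 11101 = 01111
  pos 7: 11111 XOR 11101 = 00010
  pos 10: 10000 XOR 11101 = 01101
  pos 11: 11010 XOR 11101 = 00111
Remainder (last 4 bits) = 0111. This is the CRC / FCS.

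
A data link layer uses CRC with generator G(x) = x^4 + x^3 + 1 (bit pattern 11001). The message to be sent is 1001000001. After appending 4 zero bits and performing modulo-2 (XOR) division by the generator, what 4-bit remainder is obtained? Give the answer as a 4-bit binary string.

0101

Append 4 zeros: 10010000010000. Divide by 11001 (XOR where the leading bit is 1):
  pos 0: 10010 XOR 11001 = 01011
  pos 1: 10110 XOR 11001 = 01111
  pos 2: 11110 XOR 11001 = 00111
  pos 4: 11100 XOR 11001 = 00101
  pos 6: 10110 XOR 11001 = 01111
  pos 7: 11110 XOR 11001 = 00111
  pos 9: 11100 XOR 11001 = 00101
Remainder (last 4 bits) = 0101. This is the CRC / FCS.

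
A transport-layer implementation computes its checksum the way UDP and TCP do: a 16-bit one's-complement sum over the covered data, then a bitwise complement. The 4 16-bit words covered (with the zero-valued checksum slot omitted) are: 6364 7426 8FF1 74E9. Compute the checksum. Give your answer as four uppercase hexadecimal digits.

239A

One's-complement addition (fold any carry out of bit 15 back into bit 0):
  0x6364 + 0x7426 = 0x0D78A
  0xD78A + 0x8FF1 = 0x1677B → wrap carry → 0x677C
  0x677C + 0x74E9 = 0x0DC65
One's-complement sum = 0xDC65.
Checksum = ~0xDC65 & 0xFFFF = 0x239A.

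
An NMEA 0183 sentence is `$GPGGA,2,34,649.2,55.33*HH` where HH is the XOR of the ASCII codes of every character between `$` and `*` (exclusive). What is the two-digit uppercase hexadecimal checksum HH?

XOR the ASCII codes of the payload characters:
  'G' = 0x47 → acc = 0x47
  'P' = 0x50 → acc = 0x17
  'G' = 0x47 → acc = 0x50
  'G' = 0x47 → acc = 0x17
  'A' = 0x41 → acc = 0x56
  ',' = 0x2C → acc = 0x7A
  '2' = 0x32 → acc = 0x48
  ',' = 0x2C → acc = 0x64
  '3' = 0x33 → acc = 0x57
  '4' = 0x34 → acc = 0x63
  ',' = 0x2C → acc = 0x4F
  '6' = 0x36 → acc = 0x79
  '4' = 0x34 → acc = 0x4D
  '9' = 0x39 → acc = 0x74
  '.' = 0x2E → acc = 0x5A
  '2' = 0x32 → acc = 0x68
  ',' = 0x2C → acc = 0x44
  '5' = 0x35 → acc = 0x71
  '5' = 0x35 → acc = 0x44
  '.' = 0x2E → acc = 0x6A
  '3' = 0x33 → acc = 0x59
  '3' = 0x33 → acc = 0x6A
Checksum = 0x6A.

6A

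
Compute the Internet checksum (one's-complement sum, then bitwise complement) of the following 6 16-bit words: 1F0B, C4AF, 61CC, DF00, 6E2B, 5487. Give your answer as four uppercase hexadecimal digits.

18C5

One's-complement addition (fold any carry out of bit 15 back into bit 0):
  0x1F0B + 0xC4AF = 0x0E3BA
  0xE3BA + 0x61CC = 0x14586 → wrap carry → 0x4587
  0x4587 + 0xDF00 = 0x12487 → wrap carry → 0x2488
  0x2488 + 0x6E2B = 0x092B3
  0x92B3 + 0x5487 = 0x0E73A
One's-complement sum = 0xE73A.
Checksum = ~0xE73A & 0xFFFF = 0x18C5.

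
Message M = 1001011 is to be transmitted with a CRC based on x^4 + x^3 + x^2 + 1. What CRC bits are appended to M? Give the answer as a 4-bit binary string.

0011

Append 4 zeros: 10010110000. Divide by 11101 (XOR where the leading bit is 1):
  pos 0: 10010 XOR 11101 = 01111
  pos 1: 11111 XOR 11101 = 00010
  pos 4: 10100 XOR 11101 = 01001
  pos 5: 10010 XOR 11101 = 01111
  pos 6: 11110 XOR 11101 = 00011
Remainder (last 4 bits) = 0011. This is the CRC / FCS.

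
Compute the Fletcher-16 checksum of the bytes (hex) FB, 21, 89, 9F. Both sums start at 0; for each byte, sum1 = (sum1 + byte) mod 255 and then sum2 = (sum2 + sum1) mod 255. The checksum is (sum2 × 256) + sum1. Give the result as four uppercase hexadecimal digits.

0646

Running sums (mod 255):
  after byte 0 (FB): sum1=251, sum2=251
  after byte 1 (21): sum1=29, sum2=25
  after byte 2 (89): sum1=166, sum2=191
  after byte 3 (9F): sum1=70, sum2=6
Checksum = sum2·256 + sum1 = 6·256 + 70 = 1606 = 0x0646.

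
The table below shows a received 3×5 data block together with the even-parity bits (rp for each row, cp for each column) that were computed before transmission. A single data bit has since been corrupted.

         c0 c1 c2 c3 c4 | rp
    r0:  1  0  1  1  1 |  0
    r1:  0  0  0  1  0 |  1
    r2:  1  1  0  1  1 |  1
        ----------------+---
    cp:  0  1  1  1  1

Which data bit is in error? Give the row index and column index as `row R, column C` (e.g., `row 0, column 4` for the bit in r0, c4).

Recompute each row's even parity and compare to rp:
  r0: data parity 0, sent rp 0 → ok
  r1: data parity 1, sent rp 1 → ok
  r2: data parity 0, sent rp 1 → mismatch
Recompute each column's even parity and compare to cp:
  c0: data parity 0, sent cp 0 → ok
  c1: data parity 1, sent cp 1 → ok
  c2: data parity 1, sent cp 1 → ok
  c3: data parity 1, sent cp 1 → ok
  c4: data parity 0, sent cp 1 → mismatch
Exactly one row (r2) and one column (c4) fail → the flipped bit is at their intersection.

row 2, column 4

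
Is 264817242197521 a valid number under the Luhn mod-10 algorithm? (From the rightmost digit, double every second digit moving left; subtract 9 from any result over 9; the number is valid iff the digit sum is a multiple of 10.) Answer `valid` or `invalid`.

valid

From the right, keep odd positions and double even positions (subtract 9 from any doubled value over 9):
  doubled (positions 2,4,...): 4 5 2 8 5 7 3 → sum 34
  kept (positions 1,3,...): 1 5 9 2 2 1 4 2 → sum 26
Total = 60.
60 mod 10 = 0, so the number is valid.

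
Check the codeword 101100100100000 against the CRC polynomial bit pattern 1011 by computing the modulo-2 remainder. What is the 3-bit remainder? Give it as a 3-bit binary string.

101

Modulo-2 division of 101100100100000 by 1011:
  pos 0: 1011 XOR 1011 = 0000
  pos 6: 1001 XOR 1011 = 0010
  pos 8: 1000 XOR 1011 = 0011
  pos 10: 1100 XOR 1011 = 0111
  pos 11: 1110 XOR 1011 = 0101
Remainder = 101 (nonzero — an error is detected).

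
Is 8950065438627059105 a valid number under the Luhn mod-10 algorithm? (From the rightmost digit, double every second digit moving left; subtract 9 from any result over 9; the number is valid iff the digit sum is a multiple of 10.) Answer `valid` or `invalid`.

From the right, keep odd positions and double even positions (subtract 9 from any doubled value over 9):
  doubled (positions 2,4,...): 0 9 0 4 7 8 3 0 9 → sum 40
  kept (positions 1,3,...): 5 1 5 7 6 3 5 0 5 8 → sum 45
Total = 85.
85 mod 10 = 5, so the number is invalid.

invalid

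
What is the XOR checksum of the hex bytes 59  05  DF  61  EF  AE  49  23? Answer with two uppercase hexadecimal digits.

XOR the bytes together:
  start with 0x59
  0x59 ⊕ 0x05 = 0x5C
  0x5C ⊕ 0xDF = 0x83
  0x83 ⊕ 0x61 = 0xE2
  0xE2 ⊕ 0xEF = 0x0D
  0x0D ⊕ 0xAE = 0xA3
  0xA3 ⊕ 0x49 = 0xEA
  0xEA ⊕ 0x23 = 0xC9

C9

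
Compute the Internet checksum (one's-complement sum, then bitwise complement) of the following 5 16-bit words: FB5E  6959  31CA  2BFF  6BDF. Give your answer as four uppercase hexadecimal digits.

D19E

One's-complement addition (fold any carry out of bit 15 back into bit 0):
  0xFB5E + 0x6959 = 0x164B7 → wrap carry → 0x64B8
  0x64B8 + 0x31CA = 0x09682
  0x9682 + 0x2BFF = 0x0C281
  0xC281 + 0x6BDF = 0x12E60 → wrap carry → 0x2E61
One's-complement sum = 0x2E61.
Checksum = ~0x2E61 & 0xFFFF = 0xD19E.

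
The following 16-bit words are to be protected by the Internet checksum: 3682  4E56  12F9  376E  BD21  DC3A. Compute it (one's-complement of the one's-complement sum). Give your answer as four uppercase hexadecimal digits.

One's-complement addition (fold any carry out of bit 15 back into bit 0):
  0x3682 + 0x4E56 = 0x084D8
  0x84D8 + 0x12F9 = 0x097D1
  0x97D1 + 0x376E = 0x0CF3F
  0xCF3F + 0xBD21 = 0x18C60 → wrap carry → 0x8C61
  0x8C61 + 0xDC3A = 0x1689B → wrap carry → 0x689C
One's-complement sum = 0x689C.
Checksum = ~0x689C & 0xFFFF = 0x9763.

9763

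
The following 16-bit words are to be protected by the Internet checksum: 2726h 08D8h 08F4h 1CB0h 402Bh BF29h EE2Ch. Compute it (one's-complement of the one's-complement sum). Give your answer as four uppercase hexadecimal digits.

One's-complement addition (fold any carry out of bit 15 back into bit 0):
  0x2726 + 0x08D8 = 0x02FFE
  0x2FFE + 0x08F4 = 0x038F2
  0x38F2 + 0x1CB0 = 0x055A2
  0x55A2 + 0x402B = 0x095CD
  0x95CD + 0xBF29 = 0x154F6 → wrap carry → 0x54F7
  0x54F7 + 0xEE2C = 0x14323 → wrap carry → 0x4324
One's-complement sum = 0x4324.
Checksum = ~0x4324 & 0xFFFF = 0xBCDB.

BCDB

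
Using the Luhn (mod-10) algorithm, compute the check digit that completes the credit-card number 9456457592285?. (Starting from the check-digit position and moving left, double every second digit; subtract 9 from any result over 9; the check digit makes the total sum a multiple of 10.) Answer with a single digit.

Partial digits right→left: 5 8 2 2 9 5 7 5 4 6 5 4 9
Double every second digit counting from the check-digit position (so the 1st, 3rd, 5th, ... of the partial from the right).
  doubled (with −9 where >9): 1 4 9 5 8 1 9 → sum 37
  kept as-is: 8 2 5 5 6 4 → sum 30
Total = 37 + 30 = 67.
Check digit = (10 − (67 mod 10)) mod 10 = 3.

3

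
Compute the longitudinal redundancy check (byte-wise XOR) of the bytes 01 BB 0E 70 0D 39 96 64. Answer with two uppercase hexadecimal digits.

XOR the bytes together:
  start with 0x01
  0x01 ⊕ 0xBB = 0xBA
  0xBA ⊕ 0x0E = 0xB4
  0xB4 ⊕ 0x70 = 0xC4
  0xC4 ⊕ 0x0D = 0xC9
  0xC9 ⊕ 0x39 = 0xF0
  0xF0 ⊕ 0x96 = 0x66
  0x66 ⊕ 0x64 = 0x02

02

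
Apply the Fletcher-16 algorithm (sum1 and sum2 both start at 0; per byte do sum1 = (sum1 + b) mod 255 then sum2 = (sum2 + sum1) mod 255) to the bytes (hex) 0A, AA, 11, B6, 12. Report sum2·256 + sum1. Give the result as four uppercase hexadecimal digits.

Running sums (mod 255):
  after byte 0 (0A): sum1=10, sum2=10
  after byte 1 (AA): sum1=180, sum2=190
  after byte 2 (11): sum1=197, sum2=132
  after byte 3 (B6): sum1=124, sum2=1
  after byte 4 (12): sum1=142, sum2=143
Checksum = sum2·256 + sum1 = 143·256 + 142 = 36750 = 0x8F8E.

8F8E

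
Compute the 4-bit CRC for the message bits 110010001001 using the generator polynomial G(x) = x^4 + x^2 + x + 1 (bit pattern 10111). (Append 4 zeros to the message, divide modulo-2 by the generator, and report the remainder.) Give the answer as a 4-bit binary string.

0010

Append 4 zeros: 1100100010010000. Divide by 10111 (XOR where the leading bit is 1):
  pos 0: 11001 XOR 10111 = 01110
  pos 1: 11100 XOR 10111 = 01011
  pos 2: 10110 XOR 10111 = 00001
  pos 6: 10100 XOR 10111 = 00011
  pos 9: 11100 XOR 10111 = 01011
  pos 10: 10110 XOR 10111 = 00001
Remainder (last 4 bits) = 0010. This is the CRC / FCS.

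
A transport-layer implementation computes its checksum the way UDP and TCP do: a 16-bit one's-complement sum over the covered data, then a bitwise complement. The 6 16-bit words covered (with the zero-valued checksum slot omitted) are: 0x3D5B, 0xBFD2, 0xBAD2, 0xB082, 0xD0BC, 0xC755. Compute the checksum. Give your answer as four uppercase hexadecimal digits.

FF69

One's-complement addition (fold any carry out of bit 15 back into bit 0):
  0x3D5B + 0xBFD2 = 0x0FD2D
  0xFD2D + 0xBAD2 = 0x1B7FF → wrap carry → 0xB800
  0xB800 + 0xB082 = 0x16882 → wrap carry → 0x6883
  0x6883 + 0xD0BC = 0x1393F → wrap carry → 0x3940
  0x3940 + 0xC755 = 0x10095 → wrap carry → 0x0096
One's-complement sum = 0x0096.
Checksum = ~0x0096 & 0xFFFF = 0xFF69.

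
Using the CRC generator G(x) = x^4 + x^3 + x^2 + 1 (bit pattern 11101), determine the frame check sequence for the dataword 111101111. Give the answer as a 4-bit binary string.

Append 4 zeros: 1111011110000. Divide by 11101 (XOR where the leading bit is 1):
  pos 0: 11110 XOR 11101 = 00011
  pos 3: 11111 XOR 11101 = 00010
  pos 6: 10100 XOR 11101 = 01001
  pos 7: 10010 XOR 11101 = 01111
  pos 8: 11110 XOR 11101 = 00011
Remainder (last 4 bits) = 0011. This is the CRC / FCS.

0011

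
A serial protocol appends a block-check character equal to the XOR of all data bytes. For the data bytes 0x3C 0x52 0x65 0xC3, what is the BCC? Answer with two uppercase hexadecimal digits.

XOR the bytes together:
  start with 0x3C
  0x3C ⊕ 0x52 = 0x6E
  0x6E ⊕ 0x65 = 0x0B
  0x0B ⊕ 0xC3 = 0xC8

C8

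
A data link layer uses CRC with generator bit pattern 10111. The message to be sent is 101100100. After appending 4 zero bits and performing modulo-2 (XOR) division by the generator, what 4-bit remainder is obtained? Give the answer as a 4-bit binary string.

1001

Append 4 zeros: 1011001000000. Divide by 10111 (XOR where the leading bit is 1):
  pos 0: 10110 XOR 10111 = 00001
  pos 4: 10100 XOR 10111 = 00011
  pos 7: 11000 XOR 10111 = 01111
  pos 8: 11110 XOR 10111 = 01001
Remainder (last 4 bits) = 1001. This is the CRC / FCS.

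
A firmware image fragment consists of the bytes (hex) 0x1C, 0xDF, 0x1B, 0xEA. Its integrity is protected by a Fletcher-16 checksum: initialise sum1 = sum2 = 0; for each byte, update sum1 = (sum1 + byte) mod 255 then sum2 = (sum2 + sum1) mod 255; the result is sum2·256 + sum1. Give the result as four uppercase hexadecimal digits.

3102

Running sums (mod 255):
  after byte 0 (0x1C): sum1=28, sum2=28
  after byte 1 (0xDF): sum1=251, sum2=24
  after byte 2 (0x1B): sum1=23, sum2=47
  after byte 3 (0xEA): sum1=2, sum2=49
Checksum = sum2·256 + sum1 = 49·256 + 2 = 12546 = 0x3102.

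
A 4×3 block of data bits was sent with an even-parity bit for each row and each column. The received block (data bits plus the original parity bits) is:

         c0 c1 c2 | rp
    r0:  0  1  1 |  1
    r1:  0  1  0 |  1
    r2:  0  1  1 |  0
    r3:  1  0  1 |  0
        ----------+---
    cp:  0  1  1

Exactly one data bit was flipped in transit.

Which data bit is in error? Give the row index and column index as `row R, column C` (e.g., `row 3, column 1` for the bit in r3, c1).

Recompute each row's even parity and compare to rp:
  r0: data parity 0, sent rp 1 → mismatch
  r1: data parity 1, sent rp 1 → ok
  r2: data parity 0, sent rp 0 → ok
  r3: data parity 0, sent rp 0 → ok
Recompute each column's even parity and compare to cp:
  c0: data parity 1, sent cp 0 → mismatch
  c1: data parity 1, sent cp 1 → ok
  c2: data parity 1, sent cp 1 → ok
Exactly one row (r0) and one column (c0) fail → the flipped bit is at their intersection.

row 0, column 0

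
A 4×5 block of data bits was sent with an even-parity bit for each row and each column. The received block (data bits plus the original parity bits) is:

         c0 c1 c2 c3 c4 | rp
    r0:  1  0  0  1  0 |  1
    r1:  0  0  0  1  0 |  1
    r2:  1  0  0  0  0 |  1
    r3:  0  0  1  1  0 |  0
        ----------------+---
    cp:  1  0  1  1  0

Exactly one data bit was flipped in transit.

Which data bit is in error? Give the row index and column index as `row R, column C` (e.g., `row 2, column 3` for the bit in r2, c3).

row 0, column 0

Recompute each row's even parity and compare to rp:
  r0: data parity 0, sent rp 1 → mismatch
  r1: data parity 1, sent rp 1 → ok
  r2: data parity 1, sent rp 1 → ok
  r3: data parity 0, sent rp 0 → ok
Recompute each column's even parity and compare to cp:
  c0: data parity 0, sent cp 1 → mismatch
  c1: data parity 0, sent cp 0 → ok
  c2: data parity 1, sent cp 1 → ok
  c3: data parity 1, sent cp 1 → ok
  c4: data parity 0, sent cp 0 → ok
Exactly one row (r0) and one column (c0) fail → the flipped bit is at their intersection.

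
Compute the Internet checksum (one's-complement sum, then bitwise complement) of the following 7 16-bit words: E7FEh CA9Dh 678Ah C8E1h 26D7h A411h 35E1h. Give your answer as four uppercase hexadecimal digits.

One's-complement addition (fold any carry out of bit 15 back into bit 0):
  0xE7FE + 0xCA9D = 0x1B29B → wrap carry → 0xB29C
  0xB29C + 0x678A = 0x11A26 → wrap carry → 0x1A27
  0x1A27 + 0xC8E1 = 0x0E308
  0xE308 + 0x26D7 = 0x109DF → wrap carry → 0x09E0
  0x09E0 + 0xA411 = 0x0ADF1
  0xADF1 + 0x35E1 = 0x0E3D2
One's-complement sum = 0xE3D2.
Checksum = ~0xE3D2 & 0xFFFF = 0x1C2D.

1C2D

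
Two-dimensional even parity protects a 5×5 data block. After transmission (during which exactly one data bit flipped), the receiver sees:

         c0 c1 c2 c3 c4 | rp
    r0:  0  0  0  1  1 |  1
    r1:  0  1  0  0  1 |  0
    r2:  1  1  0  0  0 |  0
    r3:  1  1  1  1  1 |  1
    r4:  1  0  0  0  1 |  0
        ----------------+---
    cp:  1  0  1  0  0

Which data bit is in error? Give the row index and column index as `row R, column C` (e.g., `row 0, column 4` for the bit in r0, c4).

Recompute each row's even parity and compare to rp:
  r0: data parity 0, sent rp 1 → mismatch
  r1: data parity 0, sent rp 0 → ok
  r2: data parity 0, sent rp 0 → ok
  r3: data parity 1, sent rp 1 → ok
  r4: data parity 0, sent rp 0 → ok
Recompute each column's even parity and compare to cp:
  c0: data parity 1, sent cp 1 → ok
  c1: data parity 1, sent cp 0 → mismatch
  c2: data parity 1, sent cp 1 → ok
  c3: data parity 0, sent cp 0 → ok
  c4: data parity 0, sent cp 0 → ok
Exactly one row (r0) and one column (c1) fail → the flipped bit is at their intersection.

row 0, column 1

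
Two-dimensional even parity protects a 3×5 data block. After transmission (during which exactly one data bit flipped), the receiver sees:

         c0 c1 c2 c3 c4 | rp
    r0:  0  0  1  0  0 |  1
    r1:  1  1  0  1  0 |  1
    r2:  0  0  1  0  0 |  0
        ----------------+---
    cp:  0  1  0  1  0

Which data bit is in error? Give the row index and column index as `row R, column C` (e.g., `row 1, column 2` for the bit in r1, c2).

Recompute each row's even parity and compare to rp:
  r0: data parity 1, sent rp 1 → ok
  r1: data parity 1, sent rp 1 → ok
  r2: data parity 1, sent rp 0 → mismatch
Recompute each column's even parity and compare to cp:
  c0: data parity 1, sent cp 0 → mismatch
  c1: data parity 1, sent cp 1 → ok
  c2: data parity 0, sent cp 0 → ok
  c3: data parity 1, sent cp 1 → ok
  c4: data parity 0, sent cp 0 → ok
Exactly one row (r2) and one column (c0) fail → the flipped bit is at their intersection.

row 2, column 0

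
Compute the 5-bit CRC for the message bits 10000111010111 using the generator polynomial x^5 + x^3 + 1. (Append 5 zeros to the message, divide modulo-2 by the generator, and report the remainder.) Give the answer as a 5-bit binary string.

Append 5 zeros: 1000011101011100000. Divide by 101001 (XOR where the leading bit is 1):
  pos 0: 100001 XOR 101001 = 001000
  pos 2: 100011 XOR 101001 = 001010
  pos 4: 101001 XOR 101001 = 000000
  pos 11: 111000 XOR 101001 = 010001
  pos 12: 100010 XOR 101001 = 001011
Remainder (last 5 bits) = 10110. This is the CRC / FCS.

10110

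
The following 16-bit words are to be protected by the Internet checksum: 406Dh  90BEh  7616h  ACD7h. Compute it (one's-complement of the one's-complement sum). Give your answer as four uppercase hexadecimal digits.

0BE6

One's-complement addition (fold any carry out of bit 15 back into bit 0):
  0x406D + 0x90BE = 0x0D12B
  0xD12B + 0x7616 = 0x14741 → wrap carry → 0x4742
  0x4742 + 0xACD7 = 0x0F419
One's-complement sum = 0xF419.
Checksum = ~0xF419 & 0xFFFF = 0x0BE6.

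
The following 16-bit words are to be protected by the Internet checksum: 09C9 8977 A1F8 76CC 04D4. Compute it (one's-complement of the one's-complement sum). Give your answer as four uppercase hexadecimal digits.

One's-complement addition (fold any carry out of bit 15 back into bit 0):
  0x09C9 + 0x8977 = 0x09340
  0x9340 + 0xA1F8 = 0x13538 → wrap carry → 0x3539
  0x3539 + 0x76CC = 0x0AC05
  0xAC05 + 0x04D4 = 0x0B0D9
One's-complement sum = 0xB0D9.
Checksum = ~0xB0D9 & 0xFFFF = 0x4F26.

4F26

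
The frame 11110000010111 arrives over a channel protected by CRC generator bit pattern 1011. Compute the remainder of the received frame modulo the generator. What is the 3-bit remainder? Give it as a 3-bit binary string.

Modulo-2 division of 11110000010111 by 1011:
  pos 0: 1111 XOR 1011 = 0100
  pos 1: 1000 XOR 1011 = 0011
  pos 3: 1100 XOR 1011 = 0111
  pos 4: 1110 XOR 1011 = 0101
  pos 5: 1010 XOR 1011 = 0001
  pos 8: 1101 XOR 1011 = 0110
  pos 9: 1101 XOR 1011 = 0110
  pos 10: 1101 XOR 1011 = 0110
Remainder = 110 (nonzero — an error is detected).

110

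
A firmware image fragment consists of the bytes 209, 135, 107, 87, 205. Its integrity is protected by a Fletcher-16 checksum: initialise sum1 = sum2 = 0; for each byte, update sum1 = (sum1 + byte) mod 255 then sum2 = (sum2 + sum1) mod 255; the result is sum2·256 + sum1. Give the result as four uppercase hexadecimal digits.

Running sums (mod 255):
  after byte 0 (209): sum1=209, sum2=209
  after byte 1 (135): sum1=89, sum2=43
  after byte 2 (107): sum1=196, sum2=239
  after byte 3 (87): sum1=28, sum2=12
  after byte 4 (205): sum1=233, sum2=245
Checksum = sum2·256 + sum1 = 245·256 + 233 = 62953 = 0xF5E9.

F5E9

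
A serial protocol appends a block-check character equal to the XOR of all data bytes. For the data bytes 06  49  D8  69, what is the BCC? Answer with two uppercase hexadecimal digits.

XOR the bytes together:
  start with 0x06
  0x06 ⊕ 0x49 = 0x4F
  0x4F ⊕ 0xD8 = 0x97
  0x97 ⊕ 0x69 = 0xFE

FE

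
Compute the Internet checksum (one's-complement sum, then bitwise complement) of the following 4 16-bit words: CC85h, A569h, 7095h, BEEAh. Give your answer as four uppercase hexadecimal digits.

One's-complement addition (fold any carry out of bit 15 back into bit 0):
  0xCC85 + 0xA569 = 0x171EE → wrap carry → 0x71EF
  0x71EF + 0x7095 = 0x0E284
  0xE284 + 0xBEEA = 0x1A16E → wrap carry → 0xA16F
One's-complement sum = 0xA16F.
Checksum = ~0xA16F & 0xFFFF = 0x5E90.

5E90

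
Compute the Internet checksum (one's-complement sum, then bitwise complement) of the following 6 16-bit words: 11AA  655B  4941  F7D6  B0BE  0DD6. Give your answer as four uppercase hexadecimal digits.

One's-complement addition (fold any carry out of bit 15 back into bit 0):
  0x11AA + 0x655B = 0x07705
  0x7705 + 0x4941 = 0x0C046
  0xC046 + 0xF7D6 = 0x1B81C → wrap carry → 0xB81D
  0xB81D + 0xB0BE = 0x168DB → wrap carry → 0x68DC
  0x68DC + 0x0DD6 = 0x076B2
One's-complement sum = 0x76B2.
Checksum = ~0x76B2 & 0xFFFF = 0x894D.

894D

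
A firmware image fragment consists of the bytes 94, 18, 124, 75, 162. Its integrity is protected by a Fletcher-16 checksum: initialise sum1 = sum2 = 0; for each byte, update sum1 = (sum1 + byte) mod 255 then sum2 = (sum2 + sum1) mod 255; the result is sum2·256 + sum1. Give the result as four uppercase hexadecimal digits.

CEDA

Running sums (mod 255):
  after byte 0 (94): sum1=94, sum2=94
  after byte 1 (18): sum1=112, sum2=206
  after byte 2 (124): sum1=236, sum2=187
  after byte 3 (75): sum1=56, sum2=243
  after byte 4 (162): sum1=218, sum2=206
Checksum = sum2·256 + sum1 = 206·256 + 218 = 52954 = 0xCEDA.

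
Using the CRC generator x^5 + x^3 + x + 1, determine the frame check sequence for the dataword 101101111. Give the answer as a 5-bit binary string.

Append 5 zeros: 10110111100000. Divide by 101011 (XOR where the leading bit is 1):
  pos 0: 101101 XOR 101011 = 000110
  pos 3: 110111 XOR 101011 = 011100
  pos 4: 111000 XOR 101011 = 010011
  pos 5: 100110 XOR 101011 = 001101
  pos 7: 110100 XOR 101011 = 011111
  pos 8: 111110 XOR 101011 = 010101
Remainder (last 5 bits) = 10101. This is the CRC / FCS.

10101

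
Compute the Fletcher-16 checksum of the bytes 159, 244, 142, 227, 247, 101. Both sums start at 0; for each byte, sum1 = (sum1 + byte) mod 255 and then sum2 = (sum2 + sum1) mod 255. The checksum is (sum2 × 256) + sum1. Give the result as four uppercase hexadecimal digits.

Running sums (mod 255):
  after byte 0 (159): sum1=159, sum2=159
  after byte 1 (244): sum1=148, sum2=52
  after byte 2 (142): sum1=35, sum2=87
  after byte 3 (227): sum1=7, sum2=94
  after byte 4 (247): sum1=254, sum2=93
  after byte 5 (101): sum1=100, sum2=193
Checksum = sum2·256 + sum1 = 193·256 + 100 = 49508 = 0xC164.

C164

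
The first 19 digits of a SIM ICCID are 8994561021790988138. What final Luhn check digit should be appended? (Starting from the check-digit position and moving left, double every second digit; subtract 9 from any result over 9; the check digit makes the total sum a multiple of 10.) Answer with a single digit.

7

Partial digits right→left: 8 3 1 8 8 9 0 9 7 1 2 0 1 6 5 4 9 9 8
Double every second digit counting from the check-digit position (so the 1st, 3rd, 5th, ... of the partial from the right).
  doubled (with −9 where >9): 7 2 7 0 5 4 2 1 9 7 → sum 44
  kept as-is: 3 8 9 9 1 0 6 4 9 → sum 49
Total = 44 + 49 = 93.
Check digit = (10 − (93 mod 10)) mod 10 = 7.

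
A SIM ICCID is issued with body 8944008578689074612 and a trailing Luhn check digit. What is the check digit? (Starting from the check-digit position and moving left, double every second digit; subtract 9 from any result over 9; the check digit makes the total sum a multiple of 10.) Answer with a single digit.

Partial digits right→left: 2 1 6 4 7 0 9 8 6 8 7 5 8 0 0 4 4 9 8
Double every second digit counting from the check-digit position (so the 1st, 3rd, 5th, ... of the partial from the right).
  doubled (with −9 where >9): 4 3 5 9 3 5 7 0 8 7 → sum 51
  kept as-is: 1 4 0 8 8 5 0 4 9 → sum 39
Total = 51 + 39 = 90.
Check digit = (10 − (90 mod 10)) mod 10 = 0.

0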